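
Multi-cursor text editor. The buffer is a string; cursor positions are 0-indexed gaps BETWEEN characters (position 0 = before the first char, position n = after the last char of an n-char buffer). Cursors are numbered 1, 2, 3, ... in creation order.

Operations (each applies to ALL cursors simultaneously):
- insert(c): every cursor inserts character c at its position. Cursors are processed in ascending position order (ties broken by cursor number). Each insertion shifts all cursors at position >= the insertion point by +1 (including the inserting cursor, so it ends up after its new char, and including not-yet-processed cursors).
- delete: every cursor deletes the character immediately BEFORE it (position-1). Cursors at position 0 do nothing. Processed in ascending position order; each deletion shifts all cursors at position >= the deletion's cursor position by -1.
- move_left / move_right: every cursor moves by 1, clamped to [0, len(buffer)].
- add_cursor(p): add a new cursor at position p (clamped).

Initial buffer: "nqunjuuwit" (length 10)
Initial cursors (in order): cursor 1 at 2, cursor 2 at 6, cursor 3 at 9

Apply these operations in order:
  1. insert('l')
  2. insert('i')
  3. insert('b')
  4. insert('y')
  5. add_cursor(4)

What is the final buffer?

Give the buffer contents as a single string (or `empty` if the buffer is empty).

After op 1 (insert('l')): buffer="nqlunjuluwilt" (len 13), cursors c1@3 c2@8 c3@12, authorship ..1....2...3.
After op 2 (insert('i')): buffer="nqliunjuliuwilit" (len 16), cursors c1@4 c2@10 c3@15, authorship ..11....22...33.
After op 3 (insert('b')): buffer="nqlibunjulibuwilibt" (len 19), cursors c1@5 c2@12 c3@18, authorship ..111....222...333.
After op 4 (insert('y')): buffer="nqlibyunjulibyuwilibyt" (len 22), cursors c1@6 c2@14 c3@21, authorship ..1111....2222...3333.
After op 5 (add_cursor(4)): buffer="nqlibyunjulibyuwilibyt" (len 22), cursors c4@4 c1@6 c2@14 c3@21, authorship ..1111....2222...3333.

Answer: nqlibyunjulibyuwilibyt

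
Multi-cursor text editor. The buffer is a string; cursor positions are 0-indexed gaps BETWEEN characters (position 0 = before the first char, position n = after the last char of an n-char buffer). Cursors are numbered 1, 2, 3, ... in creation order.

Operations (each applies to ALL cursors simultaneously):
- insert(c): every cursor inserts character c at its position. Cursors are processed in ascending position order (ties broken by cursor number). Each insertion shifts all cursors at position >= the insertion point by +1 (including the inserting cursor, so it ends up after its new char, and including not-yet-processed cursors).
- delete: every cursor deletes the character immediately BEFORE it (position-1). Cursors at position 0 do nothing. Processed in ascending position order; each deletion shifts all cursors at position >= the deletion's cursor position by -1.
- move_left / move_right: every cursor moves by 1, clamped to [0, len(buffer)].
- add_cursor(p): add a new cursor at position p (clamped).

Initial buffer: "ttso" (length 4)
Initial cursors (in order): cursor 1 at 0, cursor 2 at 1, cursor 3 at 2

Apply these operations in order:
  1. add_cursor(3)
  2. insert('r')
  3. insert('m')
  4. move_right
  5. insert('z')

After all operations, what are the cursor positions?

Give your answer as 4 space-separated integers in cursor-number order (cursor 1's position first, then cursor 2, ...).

Answer: 4 8 12 16

Derivation:
After op 1 (add_cursor(3)): buffer="ttso" (len 4), cursors c1@0 c2@1 c3@2 c4@3, authorship ....
After op 2 (insert('r')): buffer="rtrtrsro" (len 8), cursors c1@1 c2@3 c3@5 c4@7, authorship 1.2.3.4.
After op 3 (insert('m')): buffer="rmtrmtrmsrmo" (len 12), cursors c1@2 c2@5 c3@8 c4@11, authorship 11.22.33.44.
After op 4 (move_right): buffer="rmtrmtrmsrmo" (len 12), cursors c1@3 c2@6 c3@9 c4@12, authorship 11.22.33.44.
After op 5 (insert('z')): buffer="rmtzrmtzrmszrmoz" (len 16), cursors c1@4 c2@8 c3@12 c4@16, authorship 11.122.233.344.4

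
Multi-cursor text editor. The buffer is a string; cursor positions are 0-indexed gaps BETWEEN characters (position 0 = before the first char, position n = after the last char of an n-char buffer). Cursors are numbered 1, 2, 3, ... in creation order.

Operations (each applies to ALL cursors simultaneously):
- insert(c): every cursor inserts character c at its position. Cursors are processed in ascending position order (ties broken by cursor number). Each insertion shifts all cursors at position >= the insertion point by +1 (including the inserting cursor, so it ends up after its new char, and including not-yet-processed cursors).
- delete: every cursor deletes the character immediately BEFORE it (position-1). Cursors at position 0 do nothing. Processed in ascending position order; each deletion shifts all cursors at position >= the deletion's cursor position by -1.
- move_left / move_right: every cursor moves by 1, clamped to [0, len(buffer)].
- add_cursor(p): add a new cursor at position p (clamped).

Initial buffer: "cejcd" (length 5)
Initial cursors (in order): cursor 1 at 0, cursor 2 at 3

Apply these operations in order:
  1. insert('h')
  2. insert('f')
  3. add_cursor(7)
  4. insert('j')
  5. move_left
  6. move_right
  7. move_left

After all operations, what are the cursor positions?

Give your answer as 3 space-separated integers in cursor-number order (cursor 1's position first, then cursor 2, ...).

Answer: 2 9 9

Derivation:
After op 1 (insert('h')): buffer="hcejhcd" (len 7), cursors c1@1 c2@5, authorship 1...2..
After op 2 (insert('f')): buffer="hfcejhfcd" (len 9), cursors c1@2 c2@7, authorship 11...22..
After op 3 (add_cursor(7)): buffer="hfcejhfcd" (len 9), cursors c1@2 c2@7 c3@7, authorship 11...22..
After op 4 (insert('j')): buffer="hfjcejhfjjcd" (len 12), cursors c1@3 c2@10 c3@10, authorship 111...2223..
After op 5 (move_left): buffer="hfjcejhfjjcd" (len 12), cursors c1@2 c2@9 c3@9, authorship 111...2223..
After op 6 (move_right): buffer="hfjcejhfjjcd" (len 12), cursors c1@3 c2@10 c3@10, authorship 111...2223..
After op 7 (move_left): buffer="hfjcejhfjjcd" (len 12), cursors c1@2 c2@9 c3@9, authorship 111...2223..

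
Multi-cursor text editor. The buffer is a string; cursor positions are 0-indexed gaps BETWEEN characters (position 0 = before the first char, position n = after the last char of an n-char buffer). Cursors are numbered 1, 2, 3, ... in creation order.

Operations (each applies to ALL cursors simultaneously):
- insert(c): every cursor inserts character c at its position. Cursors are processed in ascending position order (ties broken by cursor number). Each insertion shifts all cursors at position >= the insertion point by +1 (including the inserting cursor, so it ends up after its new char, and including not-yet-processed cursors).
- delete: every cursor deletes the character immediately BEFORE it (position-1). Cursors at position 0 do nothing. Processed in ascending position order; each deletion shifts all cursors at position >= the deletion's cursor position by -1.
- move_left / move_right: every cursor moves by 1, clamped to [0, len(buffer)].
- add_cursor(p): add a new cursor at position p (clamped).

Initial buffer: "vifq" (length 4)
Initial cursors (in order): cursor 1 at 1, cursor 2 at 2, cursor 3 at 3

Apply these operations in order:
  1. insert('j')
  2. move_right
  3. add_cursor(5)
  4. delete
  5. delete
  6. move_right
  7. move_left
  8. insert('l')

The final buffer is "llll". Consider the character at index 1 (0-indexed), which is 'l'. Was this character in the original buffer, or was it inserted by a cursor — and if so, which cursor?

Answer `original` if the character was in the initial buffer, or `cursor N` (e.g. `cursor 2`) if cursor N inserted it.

After op 1 (insert('j')): buffer="vjijfjq" (len 7), cursors c1@2 c2@4 c3@6, authorship .1.2.3.
After op 2 (move_right): buffer="vjijfjq" (len 7), cursors c1@3 c2@5 c3@7, authorship .1.2.3.
After op 3 (add_cursor(5)): buffer="vjijfjq" (len 7), cursors c1@3 c2@5 c4@5 c3@7, authorship .1.2.3.
After op 4 (delete): buffer="vjj" (len 3), cursors c1@2 c2@2 c4@2 c3@3, authorship .13
After op 5 (delete): buffer="" (len 0), cursors c1@0 c2@0 c3@0 c4@0, authorship 
After op 6 (move_right): buffer="" (len 0), cursors c1@0 c2@0 c3@0 c4@0, authorship 
After op 7 (move_left): buffer="" (len 0), cursors c1@0 c2@0 c3@0 c4@0, authorship 
After op 8 (insert('l')): buffer="llll" (len 4), cursors c1@4 c2@4 c3@4 c4@4, authorship 1234
Authorship (.=original, N=cursor N): 1 2 3 4
Index 1: author = 2

Answer: cursor 2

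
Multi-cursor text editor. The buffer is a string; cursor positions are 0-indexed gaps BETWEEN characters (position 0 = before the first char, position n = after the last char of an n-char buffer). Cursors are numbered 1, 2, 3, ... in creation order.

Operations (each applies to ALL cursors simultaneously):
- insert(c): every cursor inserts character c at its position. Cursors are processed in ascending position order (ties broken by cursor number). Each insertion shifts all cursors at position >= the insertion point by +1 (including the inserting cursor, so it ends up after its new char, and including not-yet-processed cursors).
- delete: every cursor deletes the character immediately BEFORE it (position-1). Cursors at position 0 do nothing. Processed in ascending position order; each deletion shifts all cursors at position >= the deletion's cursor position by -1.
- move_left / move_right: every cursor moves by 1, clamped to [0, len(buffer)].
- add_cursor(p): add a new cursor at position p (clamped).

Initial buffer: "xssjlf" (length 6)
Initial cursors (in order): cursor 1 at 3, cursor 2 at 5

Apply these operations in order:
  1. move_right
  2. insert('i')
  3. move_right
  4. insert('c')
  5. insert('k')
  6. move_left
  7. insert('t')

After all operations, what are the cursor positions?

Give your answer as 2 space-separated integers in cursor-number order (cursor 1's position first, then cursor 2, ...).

Answer: 8 13

Derivation:
After op 1 (move_right): buffer="xssjlf" (len 6), cursors c1@4 c2@6, authorship ......
After op 2 (insert('i')): buffer="xssjilfi" (len 8), cursors c1@5 c2@8, authorship ....1..2
After op 3 (move_right): buffer="xssjilfi" (len 8), cursors c1@6 c2@8, authorship ....1..2
After op 4 (insert('c')): buffer="xssjilcfic" (len 10), cursors c1@7 c2@10, authorship ....1.1.22
After op 5 (insert('k')): buffer="xssjilckfick" (len 12), cursors c1@8 c2@12, authorship ....1.11.222
After op 6 (move_left): buffer="xssjilckfick" (len 12), cursors c1@7 c2@11, authorship ....1.11.222
After op 7 (insert('t')): buffer="xssjilctkfictk" (len 14), cursors c1@8 c2@13, authorship ....1.111.2222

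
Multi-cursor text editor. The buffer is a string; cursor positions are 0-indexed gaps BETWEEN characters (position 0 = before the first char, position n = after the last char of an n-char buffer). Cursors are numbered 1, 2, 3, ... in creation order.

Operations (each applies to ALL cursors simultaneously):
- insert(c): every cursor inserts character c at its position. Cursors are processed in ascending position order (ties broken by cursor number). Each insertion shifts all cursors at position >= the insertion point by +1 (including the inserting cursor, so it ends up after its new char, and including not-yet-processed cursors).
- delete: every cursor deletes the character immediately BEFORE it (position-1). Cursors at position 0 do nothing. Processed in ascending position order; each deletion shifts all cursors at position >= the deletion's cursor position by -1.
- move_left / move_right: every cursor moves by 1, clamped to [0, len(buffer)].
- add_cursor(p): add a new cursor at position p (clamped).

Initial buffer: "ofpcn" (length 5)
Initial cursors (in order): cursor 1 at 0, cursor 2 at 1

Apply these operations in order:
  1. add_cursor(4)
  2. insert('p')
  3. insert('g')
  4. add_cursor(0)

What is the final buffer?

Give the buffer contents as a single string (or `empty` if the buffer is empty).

After op 1 (add_cursor(4)): buffer="ofpcn" (len 5), cursors c1@0 c2@1 c3@4, authorship .....
After op 2 (insert('p')): buffer="popfpcpn" (len 8), cursors c1@1 c2@3 c3@7, authorship 1.2...3.
After op 3 (insert('g')): buffer="pgopgfpcpgn" (len 11), cursors c1@2 c2@5 c3@10, authorship 11.22...33.
After op 4 (add_cursor(0)): buffer="pgopgfpcpgn" (len 11), cursors c4@0 c1@2 c2@5 c3@10, authorship 11.22...33.

Answer: pgopgfpcpgn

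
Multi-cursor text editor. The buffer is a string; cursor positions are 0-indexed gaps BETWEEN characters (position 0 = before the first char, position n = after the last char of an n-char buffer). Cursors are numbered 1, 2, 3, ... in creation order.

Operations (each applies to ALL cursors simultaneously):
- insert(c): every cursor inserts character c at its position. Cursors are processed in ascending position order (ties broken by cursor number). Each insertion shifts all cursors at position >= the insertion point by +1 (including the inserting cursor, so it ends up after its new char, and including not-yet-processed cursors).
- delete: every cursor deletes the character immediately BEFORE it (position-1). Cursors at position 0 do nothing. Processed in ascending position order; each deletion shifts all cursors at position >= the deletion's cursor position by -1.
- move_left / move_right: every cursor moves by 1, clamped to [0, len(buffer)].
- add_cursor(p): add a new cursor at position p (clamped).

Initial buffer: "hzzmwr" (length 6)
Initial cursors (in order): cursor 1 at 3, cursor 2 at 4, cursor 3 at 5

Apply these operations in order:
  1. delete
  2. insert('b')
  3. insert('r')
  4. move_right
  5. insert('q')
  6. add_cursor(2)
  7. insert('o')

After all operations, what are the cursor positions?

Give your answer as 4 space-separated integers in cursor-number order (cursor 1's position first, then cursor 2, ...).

After op 1 (delete): buffer="hzr" (len 3), cursors c1@2 c2@2 c3@2, authorship ...
After op 2 (insert('b')): buffer="hzbbbr" (len 6), cursors c1@5 c2@5 c3@5, authorship ..123.
After op 3 (insert('r')): buffer="hzbbbrrrr" (len 9), cursors c1@8 c2@8 c3@8, authorship ..123123.
After op 4 (move_right): buffer="hzbbbrrrr" (len 9), cursors c1@9 c2@9 c3@9, authorship ..123123.
After op 5 (insert('q')): buffer="hzbbbrrrrqqq" (len 12), cursors c1@12 c2@12 c3@12, authorship ..123123.123
After op 6 (add_cursor(2)): buffer="hzbbbrrrrqqq" (len 12), cursors c4@2 c1@12 c2@12 c3@12, authorship ..123123.123
After op 7 (insert('o')): buffer="hzobbbrrrrqqqooo" (len 16), cursors c4@3 c1@16 c2@16 c3@16, authorship ..4123123.123123

Answer: 16 16 16 3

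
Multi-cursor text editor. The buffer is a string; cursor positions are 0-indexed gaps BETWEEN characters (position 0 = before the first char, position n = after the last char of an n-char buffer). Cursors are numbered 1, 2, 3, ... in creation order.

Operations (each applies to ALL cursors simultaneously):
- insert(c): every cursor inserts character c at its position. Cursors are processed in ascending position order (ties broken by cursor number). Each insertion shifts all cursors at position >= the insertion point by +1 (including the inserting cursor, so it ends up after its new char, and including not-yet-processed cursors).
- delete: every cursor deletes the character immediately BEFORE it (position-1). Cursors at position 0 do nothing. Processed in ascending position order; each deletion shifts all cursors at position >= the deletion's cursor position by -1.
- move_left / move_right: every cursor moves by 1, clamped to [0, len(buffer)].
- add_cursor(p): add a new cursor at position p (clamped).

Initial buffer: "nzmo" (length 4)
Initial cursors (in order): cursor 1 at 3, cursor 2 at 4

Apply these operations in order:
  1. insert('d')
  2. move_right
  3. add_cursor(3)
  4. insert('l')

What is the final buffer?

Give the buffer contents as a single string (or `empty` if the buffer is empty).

After op 1 (insert('d')): buffer="nzmdod" (len 6), cursors c1@4 c2@6, authorship ...1.2
After op 2 (move_right): buffer="nzmdod" (len 6), cursors c1@5 c2@6, authorship ...1.2
After op 3 (add_cursor(3)): buffer="nzmdod" (len 6), cursors c3@3 c1@5 c2@6, authorship ...1.2
After op 4 (insert('l')): buffer="nzmldoldl" (len 9), cursors c3@4 c1@7 c2@9, authorship ...31.122

Answer: nzmldoldl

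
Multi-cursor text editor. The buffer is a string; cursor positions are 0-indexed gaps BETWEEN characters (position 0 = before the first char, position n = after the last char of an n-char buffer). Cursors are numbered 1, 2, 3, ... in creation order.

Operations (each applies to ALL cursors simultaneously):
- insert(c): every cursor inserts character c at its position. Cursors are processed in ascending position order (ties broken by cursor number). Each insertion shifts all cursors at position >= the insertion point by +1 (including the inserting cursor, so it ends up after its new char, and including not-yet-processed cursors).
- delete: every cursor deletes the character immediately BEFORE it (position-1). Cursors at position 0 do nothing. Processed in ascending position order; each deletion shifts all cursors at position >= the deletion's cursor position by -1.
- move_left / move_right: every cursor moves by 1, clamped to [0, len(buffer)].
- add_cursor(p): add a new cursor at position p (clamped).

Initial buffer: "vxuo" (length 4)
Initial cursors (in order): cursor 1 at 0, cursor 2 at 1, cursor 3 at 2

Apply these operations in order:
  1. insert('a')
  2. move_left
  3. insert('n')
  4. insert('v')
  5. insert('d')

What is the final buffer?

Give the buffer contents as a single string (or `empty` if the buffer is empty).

After op 1 (insert('a')): buffer="avaxauo" (len 7), cursors c1@1 c2@3 c3@5, authorship 1.2.3..
After op 2 (move_left): buffer="avaxauo" (len 7), cursors c1@0 c2@2 c3@4, authorship 1.2.3..
After op 3 (insert('n')): buffer="navnaxnauo" (len 10), cursors c1@1 c2@4 c3@7, authorship 11.22.33..
After op 4 (insert('v')): buffer="nvavnvaxnvauo" (len 13), cursors c1@2 c2@6 c3@10, authorship 111.222.333..
After op 5 (insert('d')): buffer="nvdavnvdaxnvdauo" (len 16), cursors c1@3 c2@8 c3@13, authorship 1111.2222.3333..

Answer: nvdavnvdaxnvdauo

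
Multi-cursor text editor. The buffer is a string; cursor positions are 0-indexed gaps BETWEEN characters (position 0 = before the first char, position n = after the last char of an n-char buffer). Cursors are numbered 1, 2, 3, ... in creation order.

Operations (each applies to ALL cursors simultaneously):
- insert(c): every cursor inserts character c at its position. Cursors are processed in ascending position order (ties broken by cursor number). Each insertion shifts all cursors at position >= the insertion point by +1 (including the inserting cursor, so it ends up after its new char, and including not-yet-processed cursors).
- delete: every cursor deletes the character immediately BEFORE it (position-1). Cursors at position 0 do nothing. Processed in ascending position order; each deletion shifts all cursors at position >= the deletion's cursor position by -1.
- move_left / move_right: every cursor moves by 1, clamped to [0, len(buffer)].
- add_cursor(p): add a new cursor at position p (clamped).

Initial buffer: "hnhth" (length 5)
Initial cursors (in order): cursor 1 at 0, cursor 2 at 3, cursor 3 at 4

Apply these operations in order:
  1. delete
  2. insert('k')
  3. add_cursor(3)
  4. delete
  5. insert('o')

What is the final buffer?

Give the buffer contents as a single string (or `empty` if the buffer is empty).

After op 1 (delete): buffer="hnh" (len 3), cursors c1@0 c2@2 c3@2, authorship ...
After op 2 (insert('k')): buffer="khnkkh" (len 6), cursors c1@1 c2@5 c3@5, authorship 1..23.
After op 3 (add_cursor(3)): buffer="khnkkh" (len 6), cursors c1@1 c4@3 c2@5 c3@5, authorship 1..23.
After op 4 (delete): buffer="hh" (len 2), cursors c1@0 c2@1 c3@1 c4@1, authorship ..
After op 5 (insert('o')): buffer="ohoooh" (len 6), cursors c1@1 c2@5 c3@5 c4@5, authorship 1.234.

Answer: ohoooh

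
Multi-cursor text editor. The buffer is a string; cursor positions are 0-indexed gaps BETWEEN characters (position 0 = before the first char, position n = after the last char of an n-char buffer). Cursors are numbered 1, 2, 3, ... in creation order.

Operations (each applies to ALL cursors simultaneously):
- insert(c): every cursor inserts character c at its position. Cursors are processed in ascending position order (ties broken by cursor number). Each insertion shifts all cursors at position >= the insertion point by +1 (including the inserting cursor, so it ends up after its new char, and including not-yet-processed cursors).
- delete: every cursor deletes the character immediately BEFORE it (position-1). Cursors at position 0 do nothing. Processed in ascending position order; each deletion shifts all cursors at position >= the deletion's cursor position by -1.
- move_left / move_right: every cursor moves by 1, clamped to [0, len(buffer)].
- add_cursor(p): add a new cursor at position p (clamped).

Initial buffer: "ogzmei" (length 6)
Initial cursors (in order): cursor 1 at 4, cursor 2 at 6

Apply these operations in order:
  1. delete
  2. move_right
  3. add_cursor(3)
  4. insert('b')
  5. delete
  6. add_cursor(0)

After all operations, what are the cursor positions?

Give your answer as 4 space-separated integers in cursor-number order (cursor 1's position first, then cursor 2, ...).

Answer: 4 4 3 0

Derivation:
After op 1 (delete): buffer="ogze" (len 4), cursors c1@3 c2@4, authorship ....
After op 2 (move_right): buffer="ogze" (len 4), cursors c1@4 c2@4, authorship ....
After op 3 (add_cursor(3)): buffer="ogze" (len 4), cursors c3@3 c1@4 c2@4, authorship ....
After op 4 (insert('b')): buffer="ogzbebb" (len 7), cursors c3@4 c1@7 c2@7, authorship ...3.12
After op 5 (delete): buffer="ogze" (len 4), cursors c3@3 c1@4 c2@4, authorship ....
After op 6 (add_cursor(0)): buffer="ogze" (len 4), cursors c4@0 c3@3 c1@4 c2@4, authorship ....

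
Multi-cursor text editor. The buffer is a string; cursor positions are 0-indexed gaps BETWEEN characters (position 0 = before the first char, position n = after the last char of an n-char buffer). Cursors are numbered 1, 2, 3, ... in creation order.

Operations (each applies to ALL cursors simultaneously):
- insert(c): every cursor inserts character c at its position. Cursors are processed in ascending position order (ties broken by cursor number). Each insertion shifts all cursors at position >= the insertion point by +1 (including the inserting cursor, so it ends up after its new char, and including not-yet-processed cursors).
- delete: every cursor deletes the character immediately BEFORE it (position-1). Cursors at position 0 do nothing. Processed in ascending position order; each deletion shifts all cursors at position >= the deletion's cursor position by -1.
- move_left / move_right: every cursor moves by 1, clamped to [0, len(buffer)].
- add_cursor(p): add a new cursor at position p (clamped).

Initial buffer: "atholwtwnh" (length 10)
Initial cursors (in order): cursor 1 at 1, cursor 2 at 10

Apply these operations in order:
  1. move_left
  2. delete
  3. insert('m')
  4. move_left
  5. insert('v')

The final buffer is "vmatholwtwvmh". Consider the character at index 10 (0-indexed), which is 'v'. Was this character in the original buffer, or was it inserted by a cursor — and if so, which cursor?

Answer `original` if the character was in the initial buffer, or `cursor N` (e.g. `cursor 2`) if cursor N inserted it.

After op 1 (move_left): buffer="atholwtwnh" (len 10), cursors c1@0 c2@9, authorship ..........
After op 2 (delete): buffer="atholwtwh" (len 9), cursors c1@0 c2@8, authorship .........
After op 3 (insert('m')): buffer="matholwtwmh" (len 11), cursors c1@1 c2@10, authorship 1........2.
After op 4 (move_left): buffer="matholwtwmh" (len 11), cursors c1@0 c2@9, authorship 1........2.
After op 5 (insert('v')): buffer="vmatholwtwvmh" (len 13), cursors c1@1 c2@11, authorship 11........22.
Authorship (.=original, N=cursor N): 1 1 . . . . . . . . 2 2 .
Index 10: author = 2

Answer: cursor 2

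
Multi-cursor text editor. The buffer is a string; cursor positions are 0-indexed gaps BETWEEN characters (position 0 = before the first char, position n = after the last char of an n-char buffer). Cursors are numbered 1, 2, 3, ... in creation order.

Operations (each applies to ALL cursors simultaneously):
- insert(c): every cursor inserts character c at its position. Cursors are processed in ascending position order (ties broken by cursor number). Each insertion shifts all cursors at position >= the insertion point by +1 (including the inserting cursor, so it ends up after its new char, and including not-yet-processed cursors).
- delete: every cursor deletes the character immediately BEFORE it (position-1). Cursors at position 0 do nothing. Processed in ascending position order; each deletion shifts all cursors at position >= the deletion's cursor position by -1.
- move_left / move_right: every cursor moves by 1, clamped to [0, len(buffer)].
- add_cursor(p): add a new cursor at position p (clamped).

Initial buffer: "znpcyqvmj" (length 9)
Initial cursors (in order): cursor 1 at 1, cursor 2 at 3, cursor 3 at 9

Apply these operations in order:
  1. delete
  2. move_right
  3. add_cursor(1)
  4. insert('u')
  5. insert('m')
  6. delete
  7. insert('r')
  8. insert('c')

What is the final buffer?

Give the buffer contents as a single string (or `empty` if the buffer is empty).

After op 1 (delete): buffer="ncyqvm" (len 6), cursors c1@0 c2@1 c3@6, authorship ......
After op 2 (move_right): buffer="ncyqvm" (len 6), cursors c1@1 c2@2 c3@6, authorship ......
After op 3 (add_cursor(1)): buffer="ncyqvm" (len 6), cursors c1@1 c4@1 c2@2 c3@6, authorship ......
After op 4 (insert('u')): buffer="nuucuyqvmu" (len 10), cursors c1@3 c4@3 c2@5 c3@10, authorship .14.2....3
After op 5 (insert('m')): buffer="nuummcumyqvmum" (len 14), cursors c1@5 c4@5 c2@8 c3@14, authorship .1414.22....33
After op 6 (delete): buffer="nuucuyqvmu" (len 10), cursors c1@3 c4@3 c2@5 c3@10, authorship .14.2....3
After op 7 (insert('r')): buffer="nuurrcuryqvmur" (len 14), cursors c1@5 c4@5 c2@8 c3@14, authorship .1414.22....33
After op 8 (insert('c')): buffer="nuurrcccurcyqvmurc" (len 18), cursors c1@7 c4@7 c2@11 c3@18, authorship .141414.222....333

Answer: nuurrcccurcyqvmurc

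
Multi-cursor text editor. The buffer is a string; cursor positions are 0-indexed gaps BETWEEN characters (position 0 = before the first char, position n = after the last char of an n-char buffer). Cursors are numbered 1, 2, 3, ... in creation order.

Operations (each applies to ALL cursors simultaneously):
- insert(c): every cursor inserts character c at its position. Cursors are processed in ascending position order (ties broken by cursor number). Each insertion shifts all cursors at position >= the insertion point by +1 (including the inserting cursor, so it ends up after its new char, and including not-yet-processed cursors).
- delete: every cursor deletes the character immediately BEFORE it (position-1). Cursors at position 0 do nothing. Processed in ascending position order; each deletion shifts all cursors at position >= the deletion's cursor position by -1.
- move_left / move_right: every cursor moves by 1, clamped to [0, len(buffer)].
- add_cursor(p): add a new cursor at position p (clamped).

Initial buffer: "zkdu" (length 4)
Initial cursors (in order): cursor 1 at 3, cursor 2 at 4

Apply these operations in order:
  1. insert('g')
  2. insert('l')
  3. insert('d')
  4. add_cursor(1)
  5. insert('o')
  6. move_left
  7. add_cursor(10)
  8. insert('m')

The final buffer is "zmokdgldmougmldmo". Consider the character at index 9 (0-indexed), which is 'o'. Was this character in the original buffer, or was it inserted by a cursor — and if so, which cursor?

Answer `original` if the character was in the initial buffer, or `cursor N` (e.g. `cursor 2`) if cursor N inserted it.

Answer: cursor 1

Derivation:
After op 1 (insert('g')): buffer="zkdgug" (len 6), cursors c1@4 c2@6, authorship ...1.2
After op 2 (insert('l')): buffer="zkdglugl" (len 8), cursors c1@5 c2@8, authorship ...11.22
After op 3 (insert('d')): buffer="zkdgldugld" (len 10), cursors c1@6 c2@10, authorship ...111.222
After op 4 (add_cursor(1)): buffer="zkdgldugld" (len 10), cursors c3@1 c1@6 c2@10, authorship ...111.222
After op 5 (insert('o')): buffer="zokdgldougldo" (len 13), cursors c3@2 c1@8 c2@13, authorship .3..1111.2222
After op 6 (move_left): buffer="zokdgldougldo" (len 13), cursors c3@1 c1@7 c2@12, authorship .3..1111.2222
After op 7 (add_cursor(10)): buffer="zokdgldougldo" (len 13), cursors c3@1 c1@7 c4@10 c2@12, authorship .3..1111.2222
After op 8 (insert('m')): buffer="zmokdgldmougmldmo" (len 17), cursors c3@2 c1@9 c4@13 c2@16, authorship .33..11111.242222
Authorship (.=original, N=cursor N): . 3 3 . . 1 1 1 1 1 . 2 4 2 2 2 2
Index 9: author = 1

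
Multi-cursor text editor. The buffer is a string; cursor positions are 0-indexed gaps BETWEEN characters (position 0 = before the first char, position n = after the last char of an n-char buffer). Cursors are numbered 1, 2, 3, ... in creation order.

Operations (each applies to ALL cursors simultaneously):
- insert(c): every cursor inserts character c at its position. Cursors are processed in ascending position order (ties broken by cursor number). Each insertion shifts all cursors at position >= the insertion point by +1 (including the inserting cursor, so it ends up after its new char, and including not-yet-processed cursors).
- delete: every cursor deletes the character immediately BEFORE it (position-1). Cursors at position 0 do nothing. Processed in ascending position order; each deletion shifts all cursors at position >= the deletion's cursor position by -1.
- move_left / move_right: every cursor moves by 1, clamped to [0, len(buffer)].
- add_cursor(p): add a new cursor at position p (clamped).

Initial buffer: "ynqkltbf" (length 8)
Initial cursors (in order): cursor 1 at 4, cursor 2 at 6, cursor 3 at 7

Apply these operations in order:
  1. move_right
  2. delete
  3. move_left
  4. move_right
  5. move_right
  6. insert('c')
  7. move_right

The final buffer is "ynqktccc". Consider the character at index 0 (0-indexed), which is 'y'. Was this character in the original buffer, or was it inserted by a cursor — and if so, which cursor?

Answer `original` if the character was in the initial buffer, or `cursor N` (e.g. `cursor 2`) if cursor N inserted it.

Answer: original

Derivation:
After op 1 (move_right): buffer="ynqkltbf" (len 8), cursors c1@5 c2@7 c3@8, authorship ........
After op 2 (delete): buffer="ynqkt" (len 5), cursors c1@4 c2@5 c3@5, authorship .....
After op 3 (move_left): buffer="ynqkt" (len 5), cursors c1@3 c2@4 c3@4, authorship .....
After op 4 (move_right): buffer="ynqkt" (len 5), cursors c1@4 c2@5 c3@5, authorship .....
After op 5 (move_right): buffer="ynqkt" (len 5), cursors c1@5 c2@5 c3@5, authorship .....
After op 6 (insert('c')): buffer="ynqktccc" (len 8), cursors c1@8 c2@8 c3@8, authorship .....123
After op 7 (move_right): buffer="ynqktccc" (len 8), cursors c1@8 c2@8 c3@8, authorship .....123
Authorship (.=original, N=cursor N): . . . . . 1 2 3
Index 0: author = original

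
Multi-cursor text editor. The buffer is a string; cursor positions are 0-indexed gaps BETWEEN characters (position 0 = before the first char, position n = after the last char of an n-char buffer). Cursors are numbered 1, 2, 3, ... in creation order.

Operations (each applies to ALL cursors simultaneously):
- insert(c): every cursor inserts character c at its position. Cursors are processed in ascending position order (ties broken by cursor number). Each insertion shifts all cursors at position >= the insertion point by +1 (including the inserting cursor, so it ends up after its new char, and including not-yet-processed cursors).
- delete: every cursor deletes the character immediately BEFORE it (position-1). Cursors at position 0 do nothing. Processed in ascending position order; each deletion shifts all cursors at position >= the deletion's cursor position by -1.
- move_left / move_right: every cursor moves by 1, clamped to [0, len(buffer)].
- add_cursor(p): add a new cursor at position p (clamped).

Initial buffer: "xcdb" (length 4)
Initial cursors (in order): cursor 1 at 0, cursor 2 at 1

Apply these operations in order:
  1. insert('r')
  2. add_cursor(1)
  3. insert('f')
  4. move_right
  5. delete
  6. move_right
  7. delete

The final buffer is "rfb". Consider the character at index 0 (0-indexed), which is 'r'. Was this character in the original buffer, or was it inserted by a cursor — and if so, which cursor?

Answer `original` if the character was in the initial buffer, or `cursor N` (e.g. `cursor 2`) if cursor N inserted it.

Answer: cursor 1

Derivation:
After op 1 (insert('r')): buffer="rxrcdb" (len 6), cursors c1@1 c2@3, authorship 1.2...
After op 2 (add_cursor(1)): buffer="rxrcdb" (len 6), cursors c1@1 c3@1 c2@3, authorship 1.2...
After op 3 (insert('f')): buffer="rffxrfcdb" (len 9), cursors c1@3 c3@3 c2@6, authorship 113.22...
After op 4 (move_right): buffer="rffxrfcdb" (len 9), cursors c1@4 c3@4 c2@7, authorship 113.22...
After op 5 (delete): buffer="rfrfdb" (len 6), cursors c1@2 c3@2 c2@4, authorship 1122..
After op 6 (move_right): buffer="rfrfdb" (len 6), cursors c1@3 c3@3 c2@5, authorship 1122..
After op 7 (delete): buffer="rfb" (len 3), cursors c1@1 c3@1 c2@2, authorship 12.
Authorship (.=original, N=cursor N): 1 2 .
Index 0: author = 1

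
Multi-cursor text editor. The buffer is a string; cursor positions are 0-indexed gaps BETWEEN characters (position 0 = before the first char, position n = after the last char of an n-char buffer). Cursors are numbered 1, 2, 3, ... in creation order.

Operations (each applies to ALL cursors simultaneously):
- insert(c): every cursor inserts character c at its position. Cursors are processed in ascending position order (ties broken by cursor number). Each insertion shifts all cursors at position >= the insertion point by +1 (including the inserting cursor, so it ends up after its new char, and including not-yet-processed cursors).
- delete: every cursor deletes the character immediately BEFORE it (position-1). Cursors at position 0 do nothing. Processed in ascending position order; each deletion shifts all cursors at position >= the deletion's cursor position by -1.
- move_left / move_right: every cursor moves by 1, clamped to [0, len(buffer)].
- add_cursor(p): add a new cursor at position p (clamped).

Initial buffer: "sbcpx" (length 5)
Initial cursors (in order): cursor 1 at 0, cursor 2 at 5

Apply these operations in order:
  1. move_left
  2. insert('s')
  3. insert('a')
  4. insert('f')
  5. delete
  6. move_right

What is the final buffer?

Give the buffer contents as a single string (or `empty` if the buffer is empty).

Answer: sasbcpsax

Derivation:
After op 1 (move_left): buffer="sbcpx" (len 5), cursors c1@0 c2@4, authorship .....
After op 2 (insert('s')): buffer="ssbcpsx" (len 7), cursors c1@1 c2@6, authorship 1....2.
After op 3 (insert('a')): buffer="sasbcpsax" (len 9), cursors c1@2 c2@8, authorship 11....22.
After op 4 (insert('f')): buffer="safsbcpsafx" (len 11), cursors c1@3 c2@10, authorship 111....222.
After op 5 (delete): buffer="sasbcpsax" (len 9), cursors c1@2 c2@8, authorship 11....22.
After op 6 (move_right): buffer="sasbcpsax" (len 9), cursors c1@3 c2@9, authorship 11....22.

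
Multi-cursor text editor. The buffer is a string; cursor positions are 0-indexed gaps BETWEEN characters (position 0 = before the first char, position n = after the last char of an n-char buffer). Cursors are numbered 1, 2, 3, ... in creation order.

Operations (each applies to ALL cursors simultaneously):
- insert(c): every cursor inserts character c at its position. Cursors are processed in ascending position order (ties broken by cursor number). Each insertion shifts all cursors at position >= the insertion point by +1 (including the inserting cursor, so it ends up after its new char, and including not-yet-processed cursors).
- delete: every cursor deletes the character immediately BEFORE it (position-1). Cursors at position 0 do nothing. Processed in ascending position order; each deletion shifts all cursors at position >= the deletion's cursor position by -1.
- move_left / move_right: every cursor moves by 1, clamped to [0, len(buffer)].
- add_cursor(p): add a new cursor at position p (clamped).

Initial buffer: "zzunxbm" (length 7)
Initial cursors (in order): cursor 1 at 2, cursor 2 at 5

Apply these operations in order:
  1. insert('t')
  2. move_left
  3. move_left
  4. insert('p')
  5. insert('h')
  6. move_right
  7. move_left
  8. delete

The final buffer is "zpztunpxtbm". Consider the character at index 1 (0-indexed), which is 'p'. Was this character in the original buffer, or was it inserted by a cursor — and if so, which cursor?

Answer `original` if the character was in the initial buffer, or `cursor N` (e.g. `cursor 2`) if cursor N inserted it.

Answer: cursor 1

Derivation:
After op 1 (insert('t')): buffer="zztunxtbm" (len 9), cursors c1@3 c2@7, authorship ..1...2..
After op 2 (move_left): buffer="zztunxtbm" (len 9), cursors c1@2 c2@6, authorship ..1...2..
After op 3 (move_left): buffer="zztunxtbm" (len 9), cursors c1@1 c2@5, authorship ..1...2..
After op 4 (insert('p')): buffer="zpztunpxtbm" (len 11), cursors c1@2 c2@7, authorship .1.1..2.2..
After op 5 (insert('h')): buffer="zphztunphxtbm" (len 13), cursors c1@3 c2@9, authorship .11.1..22.2..
After op 6 (move_right): buffer="zphztunphxtbm" (len 13), cursors c1@4 c2@10, authorship .11.1..22.2..
After op 7 (move_left): buffer="zphztunphxtbm" (len 13), cursors c1@3 c2@9, authorship .11.1..22.2..
After op 8 (delete): buffer="zpztunpxtbm" (len 11), cursors c1@2 c2@7, authorship .1.1..2.2..
Authorship (.=original, N=cursor N): . 1 . 1 . . 2 . 2 . .
Index 1: author = 1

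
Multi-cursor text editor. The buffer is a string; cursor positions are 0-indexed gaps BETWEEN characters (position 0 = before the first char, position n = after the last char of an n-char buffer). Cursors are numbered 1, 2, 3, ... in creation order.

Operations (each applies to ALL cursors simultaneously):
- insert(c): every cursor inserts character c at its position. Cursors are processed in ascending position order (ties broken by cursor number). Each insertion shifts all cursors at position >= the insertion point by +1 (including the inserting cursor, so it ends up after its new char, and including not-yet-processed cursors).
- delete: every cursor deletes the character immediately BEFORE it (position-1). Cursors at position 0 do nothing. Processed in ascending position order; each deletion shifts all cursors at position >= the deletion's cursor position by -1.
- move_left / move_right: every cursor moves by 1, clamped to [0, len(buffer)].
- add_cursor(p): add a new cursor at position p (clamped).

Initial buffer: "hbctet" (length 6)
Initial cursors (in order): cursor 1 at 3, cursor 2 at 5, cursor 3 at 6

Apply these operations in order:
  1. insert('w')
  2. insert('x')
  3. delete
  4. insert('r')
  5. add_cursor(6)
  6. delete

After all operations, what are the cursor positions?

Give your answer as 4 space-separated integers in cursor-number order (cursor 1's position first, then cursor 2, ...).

Answer: 4 6 8 4

Derivation:
After op 1 (insert('w')): buffer="hbcwtewtw" (len 9), cursors c1@4 c2@7 c3@9, authorship ...1..2.3
After op 2 (insert('x')): buffer="hbcwxtewxtwx" (len 12), cursors c1@5 c2@9 c3@12, authorship ...11..22.33
After op 3 (delete): buffer="hbcwtewtw" (len 9), cursors c1@4 c2@7 c3@9, authorship ...1..2.3
After op 4 (insert('r')): buffer="hbcwrtewrtwr" (len 12), cursors c1@5 c2@9 c3@12, authorship ...11..22.33
After op 5 (add_cursor(6)): buffer="hbcwrtewrtwr" (len 12), cursors c1@5 c4@6 c2@9 c3@12, authorship ...11..22.33
After op 6 (delete): buffer="hbcwewtw" (len 8), cursors c1@4 c4@4 c2@6 c3@8, authorship ...1.2.3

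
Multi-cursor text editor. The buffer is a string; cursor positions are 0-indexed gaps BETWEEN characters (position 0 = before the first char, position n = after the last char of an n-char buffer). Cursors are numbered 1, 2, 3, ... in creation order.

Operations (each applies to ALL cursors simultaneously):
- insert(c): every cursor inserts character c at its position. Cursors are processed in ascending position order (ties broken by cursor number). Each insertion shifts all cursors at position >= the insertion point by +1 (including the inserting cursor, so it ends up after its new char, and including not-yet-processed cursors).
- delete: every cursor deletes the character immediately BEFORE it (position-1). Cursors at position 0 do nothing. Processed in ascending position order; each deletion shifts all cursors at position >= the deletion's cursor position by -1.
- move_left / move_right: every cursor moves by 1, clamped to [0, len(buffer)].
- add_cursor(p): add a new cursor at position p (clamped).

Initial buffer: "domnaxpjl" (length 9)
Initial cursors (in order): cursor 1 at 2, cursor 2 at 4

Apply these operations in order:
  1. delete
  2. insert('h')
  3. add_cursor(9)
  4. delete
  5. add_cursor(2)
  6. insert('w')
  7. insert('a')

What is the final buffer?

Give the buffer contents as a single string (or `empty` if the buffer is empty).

Answer: dwamwwaaaxpjwa

Derivation:
After op 1 (delete): buffer="dmaxpjl" (len 7), cursors c1@1 c2@2, authorship .......
After op 2 (insert('h')): buffer="dhmhaxpjl" (len 9), cursors c1@2 c2@4, authorship .1.2.....
After op 3 (add_cursor(9)): buffer="dhmhaxpjl" (len 9), cursors c1@2 c2@4 c3@9, authorship .1.2.....
After op 4 (delete): buffer="dmaxpj" (len 6), cursors c1@1 c2@2 c3@6, authorship ......
After op 5 (add_cursor(2)): buffer="dmaxpj" (len 6), cursors c1@1 c2@2 c4@2 c3@6, authorship ......
After op 6 (insert('w')): buffer="dwmwwaxpjw" (len 10), cursors c1@2 c2@5 c4@5 c3@10, authorship .1.24....3
After op 7 (insert('a')): buffer="dwamwwaaaxpjwa" (len 14), cursors c1@3 c2@8 c4@8 c3@14, authorship .11.2424....33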